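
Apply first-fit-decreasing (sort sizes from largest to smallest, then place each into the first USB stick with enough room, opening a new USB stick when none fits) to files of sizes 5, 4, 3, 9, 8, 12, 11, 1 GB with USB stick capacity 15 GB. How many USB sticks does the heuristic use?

Sorted descending: 12, 11, 9, 8, 5, 4, 3, 1.
  12 → USB stick 1 (new)  [load 12/15]
  11 → USB stick 2 (new)  [load 11/15]
  9 → USB stick 3 (new)  [load 9/15]
  8 → USB stick 4 (new)  [load 8/15]
  5 → USB stick 3  [load 14/15]
  4 → USB stick 2  [load 15/15]
  3 → USB stick 1  [load 15/15]
  1 → USB stick 3  [load 15/15]
4 USB sticks opened.

4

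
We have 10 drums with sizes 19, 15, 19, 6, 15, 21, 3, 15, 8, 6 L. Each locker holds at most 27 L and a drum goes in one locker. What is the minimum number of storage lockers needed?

6

Total = 21 + 19 + 19 + 15 + 15 + 15 + 8 + 6 + 6 + 3 = 127 L.
Lower bound: ⌈127/27⌉ = 5 storage lockers.
Also, 6 drums each exceed 27/2 L, and no two of those can share a locker, so at least 6 storage lockers are needed.
A packing using 6 storage lockers:
  locker 1: 21 + 6 = 27
  locker 2: 19 + 8 = 27
  locker 3: 19 + 6 = 25
  locker 4: 15 + 3 = 18
  locker 5: 15 = 15
  locker 6: 15 = 15
This matches the lower bound, so 6 is optimal.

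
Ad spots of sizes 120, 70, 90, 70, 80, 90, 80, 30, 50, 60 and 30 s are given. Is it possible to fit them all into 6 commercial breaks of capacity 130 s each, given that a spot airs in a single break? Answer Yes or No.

Total = 770 s; ⌈770/130⌉ = 6.
7 ad spots each exceed half the capacity and cannot share a break, forcing at least 7 commercial breaks.
At least 7 commercial breaks are required, but only 6 are allowed.

No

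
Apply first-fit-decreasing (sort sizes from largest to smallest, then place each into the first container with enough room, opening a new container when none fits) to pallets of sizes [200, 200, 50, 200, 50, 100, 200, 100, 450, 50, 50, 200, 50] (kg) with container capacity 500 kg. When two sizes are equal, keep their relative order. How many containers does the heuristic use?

Sorted descending: 450, 200, 200, 200, 200, 200, 100, 100, 50, 50, 50, 50, 50.
  450 → container 1 (new)  [load 450/500]
  200 → container 2 (new)  [load 200/500]
  200 → container 2  [load 400/500]
  200 → container 3 (new)  [load 200/500]
  200 → container 3  [load 400/500]
  200 → container 4 (new)  [load 200/500]
  100 → container 2  [load 500/500]
  100 → container 3  [load 500/500]
  50 → container 1  [load 500/500]
  50 → container 4  [load 250/500]
  50 → container 4  [load 300/500]
  50 → container 4  [load 350/500]
  50 → container 4  [load 400/500]
4 containers opened.

4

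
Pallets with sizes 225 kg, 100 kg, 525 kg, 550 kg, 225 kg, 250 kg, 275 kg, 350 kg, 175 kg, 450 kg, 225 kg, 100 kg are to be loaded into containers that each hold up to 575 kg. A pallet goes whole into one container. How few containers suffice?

7

Total = 550 + 525 + 450 + 350 + 275 + 250 + 225 + 225 + 225 + 175 + 100 + 100 = 3450 kg.
Lower bound: ⌈3450/575⌉ = 6 containers.
A packing using 7 containers:
  container 1: 550 = 550
  container 2: 525 = 525
  container 3: 450 + 100 = 550
  container 4: 350 + 225 = 575
  container 5: 275 + 250 = 525
  container 6: 225 + 225 + 100 = 550
  container 7: 175 = 175
No arrangement into 6 containers stays within capacity, so 7 is optimal.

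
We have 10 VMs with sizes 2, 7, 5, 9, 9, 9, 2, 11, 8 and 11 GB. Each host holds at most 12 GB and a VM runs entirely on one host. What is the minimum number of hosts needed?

7

Total = 11 + 11 + 9 + 9 + 9 + 8 + 7 + 5 + 2 + 2 = 73 GB.
Lower bound: ⌈73/12⌉ = 7 hosts.
A packing using 7 hosts:
  host 1: 11 = 11
  host 2: 11 = 11
  host 3: 9 + 2 = 11
  host 4: 9 + 2 = 11
  host 5: 9 = 9
  host 6: 8 = 8
  host 7: 7 + 5 = 12
This matches the lower bound, so 7 is optimal.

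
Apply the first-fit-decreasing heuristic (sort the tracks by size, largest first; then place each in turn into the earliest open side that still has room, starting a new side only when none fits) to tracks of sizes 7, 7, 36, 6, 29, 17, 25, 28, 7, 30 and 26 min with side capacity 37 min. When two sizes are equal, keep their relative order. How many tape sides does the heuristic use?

7

Sorted descending: 36, 30, 29, 28, 26, 25, 17, 7, 7, 7, 6.
  36 → side 1 (new)  [load 36/37]
  30 → side 2 (new)  [load 30/37]
  29 → side 3 (new)  [load 29/37]
  28 → side 4 (new)  [load 28/37]
  26 → side 5 (new)  [load 26/37]
  25 → side 6 (new)  [load 25/37]
  17 → side 7 (new)  [load 17/37]
  7 → side 2  [load 37/37]
  7 → side 3  [load 36/37]
  7 → side 4  [load 35/37]
  6 → side 5  [load 32/37]
7 tape sides opened.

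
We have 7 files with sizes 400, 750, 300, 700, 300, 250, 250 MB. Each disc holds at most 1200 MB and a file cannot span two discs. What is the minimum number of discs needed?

Total = 750 + 700 + 400 + 300 + 300 + 250 + 250 = 2950 MB.
Lower bound: ⌈2950/1200⌉ = 3 discs.
A packing using 3 discs:
  disc 1: 750 + 400 = 1150
  disc 2: 700 + 300 = 1000
  disc 3: 300 + 250 + 250 = 800
This matches the lower bound, so 3 is optimal.

3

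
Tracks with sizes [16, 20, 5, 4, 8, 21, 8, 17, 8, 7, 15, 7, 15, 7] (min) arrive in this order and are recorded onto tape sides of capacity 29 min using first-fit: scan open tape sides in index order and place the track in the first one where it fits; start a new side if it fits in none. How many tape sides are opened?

  16 → side 1 (new)  [load 16/29]
  20 → side 2 (new)  [load 20/29]
  5 → side 1  [load 21/29]
  4 → side 1  [load 25/29]
  8 → side 2  [load 28/29]
  21 → side 3 (new)  [load 21/29]
  8 → side 3  [load 29/29]
  17 → side 4 (new)  [load 17/29]
  8 → side 4  [load 25/29]
  7 → side 5 (new)  [load 7/29]
  15 → side 5  [load 22/29]
  7 → side 5  [load 29/29]
  15 → side 6 (new)  [load 15/29]
  7 → side 6  [load 22/29]
6 tape sides opened.

6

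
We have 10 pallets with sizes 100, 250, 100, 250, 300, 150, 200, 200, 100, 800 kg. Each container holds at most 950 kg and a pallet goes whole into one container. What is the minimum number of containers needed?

Total = 800 + 300 + 250 + 250 + 200 + 200 + 150 + 100 + 100 + 100 = 2450 kg.
Lower bound: ⌈2450/950⌉ = 3 containers.
A packing using 3 containers:
  container 1: 800 + 150 = 950
  container 2: 300 + 250 + 250 + 100 = 900
  container 3: 200 + 200 + 100 + 100 = 600
This matches the lower bound, so 3 is optimal.

3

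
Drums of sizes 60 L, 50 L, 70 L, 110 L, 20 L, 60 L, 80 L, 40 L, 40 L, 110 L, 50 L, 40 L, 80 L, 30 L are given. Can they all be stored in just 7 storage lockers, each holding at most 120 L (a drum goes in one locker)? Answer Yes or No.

Total = 840 L; ⌈840/120⌉ = 7.
The bound of 7 does not rule out 7, but exhaustive search shows no assignment into 7 storage lockers of capacity 120 L exists — the minimum is 8.

No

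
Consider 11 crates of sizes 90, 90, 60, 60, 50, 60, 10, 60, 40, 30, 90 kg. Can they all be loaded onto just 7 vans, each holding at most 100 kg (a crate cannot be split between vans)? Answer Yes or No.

Total = 640 kg; ⌈640/100⌉ = 7.
The bound of 7 does not rule out 7, but exhaustive search shows no assignment into 7 vans of capacity 100 kg exists — the minimum is 8.

No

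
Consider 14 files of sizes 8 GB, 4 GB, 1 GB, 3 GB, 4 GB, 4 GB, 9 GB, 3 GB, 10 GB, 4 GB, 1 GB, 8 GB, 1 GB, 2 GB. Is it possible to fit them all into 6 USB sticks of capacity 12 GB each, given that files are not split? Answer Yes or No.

Yes

A valid assignment using 6 USB sticks:
  USB stick 1: 10 + 2 = 12
  USB stick 2: 9 + 3 = 12
  USB stick 3: 8 + 4 = 12
  USB stick 4: 8 + 4 = 12
  USB stick 5: 4 + 4 + 3 + 1 = 12
  USB stick 6: 1 + 1 = 2
Every load is within 12 GB, so 6 USB sticks suffice.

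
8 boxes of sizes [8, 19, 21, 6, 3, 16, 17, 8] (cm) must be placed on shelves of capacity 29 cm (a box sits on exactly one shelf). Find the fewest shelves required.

Total = 21 + 19 + 17 + 16 + 8 + 8 + 6 + 3 = 98 cm.
Lower bound: ⌈98/29⌉ = 4 shelves.
A packing using 4 shelves:
  shelf 1: 21 + 8 = 29
  shelf 2: 19 + 8 = 27
  shelf 3: 17 + 6 + 3 = 26
  shelf 4: 16 = 16
This matches the lower bound, so 4 is optimal.

4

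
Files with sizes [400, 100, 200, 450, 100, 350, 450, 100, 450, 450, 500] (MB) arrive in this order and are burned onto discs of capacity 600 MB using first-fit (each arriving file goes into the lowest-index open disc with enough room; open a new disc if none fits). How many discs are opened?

7

  400 → disc 1 (new)  [load 400/600]
  100 → disc 1  [load 500/600]
  200 → disc 2 (new)  [load 200/600]
  450 → disc 3 (new)  [load 450/600]
  100 → disc 1  [load 600/600]
  350 → disc 2  [load 550/600]
  450 → disc 4 (new)  [load 450/600]
  100 → disc 3  [load 550/600]
  450 → disc 5 (new)  [load 450/600]
  450 → disc 6 (new)  [load 450/600]
  500 → disc 7 (new)  [load 500/600]
7 discs opened.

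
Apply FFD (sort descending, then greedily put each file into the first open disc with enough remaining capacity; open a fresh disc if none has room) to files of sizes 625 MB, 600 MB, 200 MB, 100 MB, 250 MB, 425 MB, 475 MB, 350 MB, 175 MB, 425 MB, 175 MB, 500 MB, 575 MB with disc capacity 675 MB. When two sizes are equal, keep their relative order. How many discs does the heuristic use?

8

Sorted descending: 625, 600, 575, 500, 475, 425, 425, 350, 250, 200, 175, 175, 100.
  625 → disc 1 (new)  [load 625/675]
  600 → disc 2 (new)  [load 600/675]
  575 → disc 3 (new)  [load 575/675]
  500 → disc 4 (new)  [load 500/675]
  475 → disc 5 (new)  [load 475/675]
  425 → disc 6 (new)  [load 425/675]
  425 → disc 7 (new)  [load 425/675]
  350 → disc 8 (new)  [load 350/675]
  250 → disc 6  [load 675/675]
  200 → disc 5  [load 675/675]
  175 → disc 4  [load 675/675]
  175 → disc 7  [load 600/675]
  100 → disc 3  [load 675/675]
8 discs opened.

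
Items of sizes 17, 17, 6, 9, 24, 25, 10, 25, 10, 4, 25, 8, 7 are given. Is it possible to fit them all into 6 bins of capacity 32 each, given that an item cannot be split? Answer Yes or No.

Total = 187; ⌈187/32⌉ = 6.
The bound of 6 does not rule out 6, but exhaustive search shows no assignment into 6 bins of capacity 32 exists — the minimum is 7.

No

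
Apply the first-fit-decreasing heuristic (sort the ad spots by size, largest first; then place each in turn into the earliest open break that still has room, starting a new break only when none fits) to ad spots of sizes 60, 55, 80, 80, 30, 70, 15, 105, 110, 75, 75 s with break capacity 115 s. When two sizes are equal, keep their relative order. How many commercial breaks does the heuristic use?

8

Sorted descending: 110, 105, 80, 80, 75, 75, 70, 60, 55, 30, 15.
  110 → break 1 (new)  [load 110/115]
  105 → break 2 (new)  [load 105/115]
  80 → break 3 (new)  [load 80/115]
  80 → break 4 (new)  [load 80/115]
  75 → break 5 (new)  [load 75/115]
  75 → break 6 (new)  [load 75/115]
  70 → break 7 (new)  [load 70/115]
  60 → break 8 (new)  [load 60/115]
  55 → break 8  [load 115/115]
  30 → break 3  [load 110/115]
  15 → break 4  [load 95/115]
8 commercial breaks opened.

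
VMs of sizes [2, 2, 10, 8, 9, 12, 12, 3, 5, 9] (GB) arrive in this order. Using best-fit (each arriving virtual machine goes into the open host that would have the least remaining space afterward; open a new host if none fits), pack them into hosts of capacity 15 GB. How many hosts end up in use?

6

  2 → host 1 (new)  [load 2/15]
  2 → host 1  [load 4/15]
  10 → host 1  [load 14/15]
  8 → host 2 (new)  [load 8/15]
  9 → host 3 (new)  [load 9/15]
  12 → host 4 (new)  [load 12/15]
  12 → host 5 (new)  [load 12/15]
  3 → host 4  [load 15/15]
  5 → host 3  [load 14/15]
  9 → host 6 (new)  [load 9/15]
6 hosts opened.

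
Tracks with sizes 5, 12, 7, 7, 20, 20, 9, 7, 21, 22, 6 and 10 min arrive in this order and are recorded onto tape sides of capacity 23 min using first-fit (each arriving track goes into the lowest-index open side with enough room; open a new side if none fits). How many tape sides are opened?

  5 → side 1 (new)  [load 5/23]
  12 → side 1  [load 17/23]
  7 → side 2 (new)  [load 7/23]
  7 → side 2  [load 14/23]
  20 → side 3 (new)  [load 20/23]
  20 → side 4 (new)  [load 20/23]
  9 → side 2  [load 23/23]
  7 → side 5 (new)  [load 7/23]
  21 → side 6 (new)  [load 21/23]
  22 → side 7 (new)  [load 22/23]
  6 → side 1  [load 23/23]
  10 → side 5  [load 17/23]
7 tape sides opened.

7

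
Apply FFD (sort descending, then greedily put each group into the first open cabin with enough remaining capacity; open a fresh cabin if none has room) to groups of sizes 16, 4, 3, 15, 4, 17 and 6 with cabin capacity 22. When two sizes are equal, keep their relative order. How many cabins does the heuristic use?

3

Sorted descending: 17, 16, 15, 6, 4, 4, 3.
  17 → cabin 1 (new)  [load 17/22]
  16 → cabin 2 (new)  [load 16/22]
  15 → cabin 3 (new)  [load 15/22]
  6 → cabin 2  [load 22/22]
  4 → cabin 1  [load 21/22]
  4 → cabin 3  [load 19/22]
  3 → cabin 3  [load 22/22]
3 cabins opened.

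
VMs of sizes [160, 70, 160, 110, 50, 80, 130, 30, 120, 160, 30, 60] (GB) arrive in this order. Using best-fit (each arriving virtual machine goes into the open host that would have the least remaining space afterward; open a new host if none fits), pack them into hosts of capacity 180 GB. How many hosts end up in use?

7

  160 → host 1 (new)  [load 160/180]
  70 → host 2 (new)  [load 70/180]
  160 → host 3 (new)  [load 160/180]
  110 → host 2  [load 180/180]
  50 → host 4 (new)  [load 50/180]
  80 → host 4  [load 130/180]
  130 → host 5 (new)  [load 130/180]
  30 → host 4  [load 160/180]
  120 → host 6 (new)  [load 120/180]
  160 → host 7 (new)  [load 160/180]
  30 → host 5  [load 160/180]
  60 → host 6  [load 180/180]
7 hosts opened.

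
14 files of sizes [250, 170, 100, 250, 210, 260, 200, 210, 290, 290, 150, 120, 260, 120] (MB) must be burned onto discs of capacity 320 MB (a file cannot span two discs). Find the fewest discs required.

11

Total = 290 + 290 + 260 + 260 + 250 + 250 + 210 + 210 + 200 + 170 + 150 + 120 + 120 + 100 = 2880 MB.
Lower bound: ⌈2880/320⌉ = 9 discs.
Also, 10 files each exceed 160 MB, and no two of those can share a disc, so at least 10 discs are needed.
A packing using 11 discs:
  disc 1: 290 = 290
  disc 2: 290 = 290
  disc 3: 260 = 260
  disc 4: 260 = 260
  disc 5: 250 = 250
  disc 6: 250 = 250
  disc 7: 210 + 100 = 310
  disc 8: 210 = 210
  disc 9: 200 + 120 = 320
  disc 10: 170 + 150 = 320
  disc 11: 120 = 120
No arrangement into 10 discs stays within capacity, so 11 is optimal.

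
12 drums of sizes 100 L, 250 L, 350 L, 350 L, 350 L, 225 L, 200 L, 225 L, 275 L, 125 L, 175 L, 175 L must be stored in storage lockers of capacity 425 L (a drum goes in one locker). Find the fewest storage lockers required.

Total = 350 + 350 + 350 + 275 + 250 + 225 + 225 + 200 + 175 + 175 + 125 + 100 = 2800 L.
Lower bound: ⌈2800/425⌉ = 7 storage lockers.
A packing using 8 storage lockers:
  locker 1: 350 = 350
  locker 2: 350 = 350
  locker 3: 350 = 350
  locker 4: 275 + 125 = 400
  locker 5: 250 + 175 = 425
  locker 6: 225 + 200 = 425
  locker 7: 225 + 175 = 400
  locker 8: 100 = 100
No arrangement into 7 storage lockers stays within capacity, so 8 is optimal.

8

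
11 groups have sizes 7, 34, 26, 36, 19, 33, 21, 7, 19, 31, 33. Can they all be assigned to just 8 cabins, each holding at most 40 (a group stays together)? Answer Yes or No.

A valid assignment using 8 cabins:
  cabin 1: 36 = 36
  cabin 2: 34 = 34
  cabin 3: 33 + 7 = 40
  cabin 4: 33 + 7 = 40
  cabin 5: 31 = 31
  cabin 6: 26 = 26
  cabin 7: 21 + 19 = 40
  cabin 8: 19 = 19
Every load is within 40, so 8 cabins suffice.

Yes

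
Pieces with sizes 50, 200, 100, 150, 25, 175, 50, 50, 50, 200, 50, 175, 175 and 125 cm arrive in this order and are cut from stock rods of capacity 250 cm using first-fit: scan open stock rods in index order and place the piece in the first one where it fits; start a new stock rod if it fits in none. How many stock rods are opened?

8

  50 → stock rod 1 (new)  [load 50/250]
  200 → stock rod 1  [load 250/250]
  100 → stock rod 2 (new)  [load 100/250]
  150 → stock rod 2  [load 250/250]
  25 → stock rod 3 (new)  [load 25/250]
  175 → stock rod 3  [load 200/250]
  50 → stock rod 3  [load 250/250]
  50 → stock rod 4 (new)  [load 50/250]
  50 → stock rod 4  [load 100/250]
  200 → stock rod 5 (new)  [load 200/250]
  50 → stock rod 4  [load 150/250]
  175 → stock rod 6 (new)  [load 175/250]
  175 → stock rod 7 (new)  [load 175/250]
  125 → stock rod 8 (new)  [load 125/250]
8 stock rods opened.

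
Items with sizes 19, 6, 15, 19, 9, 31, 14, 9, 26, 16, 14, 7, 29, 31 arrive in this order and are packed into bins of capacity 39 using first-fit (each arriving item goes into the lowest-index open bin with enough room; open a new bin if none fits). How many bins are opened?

  19 → bin 1 (new)  [load 19/39]
  6 → bin 1  [load 25/39]
  15 → bin 2 (new)  [load 15/39]
  19 → bin 2  [load 34/39]
  9 → bin 1  [load 34/39]
  31 → bin 3 (new)  [load 31/39]
  14 → bin 4 (new)  [load 14/39]
  9 → bin 4  [load 23/39]
  26 → bin 5 (new)  [load 26/39]
  16 → bin 4  [load 39/39]
  14 → bin 6 (new)  [load 14/39]
  7 → bin 3  [load 38/39]
  29 → bin 7 (new)  [load 29/39]
  31 → bin 8 (new)  [load 31/39]
8 bins opened.

8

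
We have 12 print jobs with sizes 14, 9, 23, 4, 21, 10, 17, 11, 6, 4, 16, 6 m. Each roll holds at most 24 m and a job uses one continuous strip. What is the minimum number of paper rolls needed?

Total = 23 + 21 + 17 + 16 + 14 + 11 + 10 + 9 + 6 + 6 + 4 + 4 = 141 m.
Lower bound: ⌈141/24⌉ = 6 paper rolls.
A packing using 7 paper rolls:
  roll 1: 23 = 23
  roll 2: 21 = 21
  roll 3: 17 + 6 = 23
  roll 4: 16 + 6 = 22
  roll 5: 14 + 10 = 24
  roll 6: 11 + 9 + 4 = 24
  roll 7: 4 = 4
No arrangement into 6 paper rolls stays within capacity, so 7 is optimal.

7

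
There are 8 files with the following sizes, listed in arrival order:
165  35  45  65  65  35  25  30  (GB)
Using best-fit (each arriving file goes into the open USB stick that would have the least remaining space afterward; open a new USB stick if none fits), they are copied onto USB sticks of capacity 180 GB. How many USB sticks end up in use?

3

  165 → USB stick 1 (new)  [load 165/180]
  35 → USB stick 2 (new)  [load 35/180]
  45 → USB stick 2  [load 80/180]
  65 → USB stick 2  [load 145/180]
  65 → USB stick 3 (new)  [load 65/180]
  35 → USB stick 2  [load 180/180]
  25 → USB stick 3  [load 90/180]
  30 → USB stick 3  [load 120/180]
3 USB sticks opened.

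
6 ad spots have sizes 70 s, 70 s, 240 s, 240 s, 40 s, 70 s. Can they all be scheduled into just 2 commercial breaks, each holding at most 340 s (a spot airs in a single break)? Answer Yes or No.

No

Total = 730 s; ⌈730/340⌉ = 3.
At least 3 commercial breaks are required, but only 2 are allowed.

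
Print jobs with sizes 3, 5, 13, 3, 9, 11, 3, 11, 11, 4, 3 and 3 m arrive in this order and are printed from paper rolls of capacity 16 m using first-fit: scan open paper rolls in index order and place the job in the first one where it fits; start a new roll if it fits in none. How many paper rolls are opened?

  3 → roll 1 (new)  [load 3/16]
  5 → roll 1  [load 8/16]
  13 → roll 2 (new)  [load 13/16]
  3 → roll 1  [load 11/16]
  9 → roll 3 (new)  [load 9/16]
  11 → roll 4 (new)  [load 11/16]
  3 → roll 1  [load 14/16]
  11 → roll 5 (new)  [load 11/16]
  11 → roll 6 (new)  [load 11/16]
  4 → roll 3  [load 13/16]
  3 → roll 2  [load 16/16]
  3 → roll 3  [load 16/16]
6 paper rolls opened.

6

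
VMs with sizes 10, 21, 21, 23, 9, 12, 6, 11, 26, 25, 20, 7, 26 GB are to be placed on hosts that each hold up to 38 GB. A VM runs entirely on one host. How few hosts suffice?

Total = 26 + 26 + 25 + 23 + 21 + 21 + 20 + 12 + 11 + 10 + 9 + 7 + 6 = 217 GB.
Lower bound: ⌈217/38⌉ = 6 hosts.
Also, 7 VMs each exceed 19 GB, and no two of those can share a host, so at least 7 hosts are needed.
A packing using 7 hosts:
  host 1: 26 + 12 = 38
  host 2: 26 + 11 = 37
  host 3: 25 + 10 = 35
  host 4: 23 + 9 + 6 = 38
  host 5: 21 + 7 = 28
  host 6: 21 = 21
  host 7: 20 = 20
This matches the lower bound, so 7 is optimal.

7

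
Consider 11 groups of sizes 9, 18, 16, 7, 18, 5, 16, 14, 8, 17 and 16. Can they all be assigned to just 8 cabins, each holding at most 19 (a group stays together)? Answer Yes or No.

No

Total = 144; ⌈144/19⌉ = 8.
The bound of 8 does not rule out 8, but exhaustive search shows no assignment into 8 cabins of capacity 19 exists — the minimum is 9.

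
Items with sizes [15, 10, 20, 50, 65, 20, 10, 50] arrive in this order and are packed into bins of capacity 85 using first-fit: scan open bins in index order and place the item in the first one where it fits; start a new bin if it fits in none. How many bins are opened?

  15 → bin 1 (new)  [load 15/85]
  10 → bin 1  [load 25/85]
  20 → bin 1  [load 45/85]
  50 → bin 2 (new)  [load 50/85]
  65 → bin 3 (new)  [load 65/85]
  20 → bin 1  [load 65/85]
  10 → bin 1  [load 75/85]
  50 → bin 4 (new)  [load 50/85]
4 bins opened.

4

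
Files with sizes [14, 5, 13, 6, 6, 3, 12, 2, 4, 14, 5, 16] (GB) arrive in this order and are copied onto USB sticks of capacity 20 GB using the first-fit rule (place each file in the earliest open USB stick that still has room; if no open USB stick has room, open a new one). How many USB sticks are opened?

  14 → USB stick 1 (new)  [load 14/20]
  5 → USB stick 1  [load 19/20]
  13 → USB stick 2 (new)  [load 13/20]
  6 → USB stick 2  [load 19/20]
  6 → USB stick 3 (new)  [load 6/20]
  3 → USB stick 3  [load 9/20]
  12 → USB stick 4 (new)  [load 12/20]
  2 → USB stick 3  [load 11/20]
  4 → USB stick 3  [load 15/20]
  14 → USB stick 5 (new)  [load 14/20]
  5 → USB stick 3  [load 20/20]
  16 → USB stick 6 (new)  [load 16/20]
6 USB sticks opened.

6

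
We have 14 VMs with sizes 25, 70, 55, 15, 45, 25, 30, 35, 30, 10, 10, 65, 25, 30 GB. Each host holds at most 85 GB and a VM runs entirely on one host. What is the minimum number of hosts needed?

Total = 70 + 65 + 55 + 45 + 35 + 30 + 30 + 30 + 25 + 25 + 25 + 15 + 10 + 10 = 470 GB.
Lower bound: ⌈470/85⌉ = 6 hosts.
A packing using 6 hosts:
  host 1: 70 + 15 = 85
  host 2: 65 + 10 + 10 = 85
  host 3: 55 + 30 = 85
  host 4: 45 + 35 = 80
  host 5: 30 + 30 + 25 = 85
  host 6: 25 + 25 = 50
This matches the lower bound, so 6 is optimal.

6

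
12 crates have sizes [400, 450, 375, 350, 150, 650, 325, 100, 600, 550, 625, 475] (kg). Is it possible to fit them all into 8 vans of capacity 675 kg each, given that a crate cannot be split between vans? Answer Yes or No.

No

Total = 5050 kg; ⌈5050/675⌉ = 8.
9 crates each exceed half the capacity and cannot share a van, forcing at least 9 vans.
At least 9 vans are required, but only 8 are allowed.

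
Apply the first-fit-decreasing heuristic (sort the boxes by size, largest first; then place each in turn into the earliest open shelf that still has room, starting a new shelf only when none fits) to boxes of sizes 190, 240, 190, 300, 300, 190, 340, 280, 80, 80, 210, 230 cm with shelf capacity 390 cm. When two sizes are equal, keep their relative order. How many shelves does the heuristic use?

9

Sorted descending: 340, 300, 300, 280, 240, 230, 210, 190, 190, 190, 80, 80.
  340 → shelf 1 (new)  [load 340/390]
  300 → shelf 2 (new)  [load 300/390]
  300 → shelf 3 (new)  [load 300/390]
  280 → shelf 4 (new)  [load 280/390]
  240 → shelf 5 (new)  [load 240/390]
  230 → shelf 6 (new)  [load 230/390]
  210 → shelf 7 (new)  [load 210/390]
  190 → shelf 8 (new)  [load 190/390]
  190 → shelf 8  [load 380/390]
  190 → shelf 9 (new)  [load 190/390]
  80 → shelf 2  [load 380/390]
  80 → shelf 3  [load 380/390]
9 shelves opened.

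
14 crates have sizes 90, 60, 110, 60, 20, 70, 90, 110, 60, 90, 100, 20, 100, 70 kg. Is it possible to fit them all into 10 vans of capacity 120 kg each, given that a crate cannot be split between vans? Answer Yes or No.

No

Total = 1050 kg; ⌈1050/120⌉ = 9.
The bound of 9 does not rule out 10, but exhaustive search shows no assignment into 10 vans of capacity 120 kg exists — the minimum is 11.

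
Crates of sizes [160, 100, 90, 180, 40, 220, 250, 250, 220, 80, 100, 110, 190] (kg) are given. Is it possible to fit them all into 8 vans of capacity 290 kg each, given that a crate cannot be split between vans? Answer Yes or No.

A valid assignment using 8 vans:
  van 1: 250 + 40 = 290
  van 2: 250 = 250
  van 3: 220 = 220
  van 4: 220 = 220
  van 5: 190 + 100 = 290
  van 6: 180 + 110 = 290
  van 7: 160 + 100 = 260
  van 8: 90 + 80 = 170
Every load is within 290 kg, so 8 vans suffice.

Yes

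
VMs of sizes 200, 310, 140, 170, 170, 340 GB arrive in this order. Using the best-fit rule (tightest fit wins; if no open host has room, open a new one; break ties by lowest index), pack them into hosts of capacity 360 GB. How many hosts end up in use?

4

  200 → host 1 (new)  [load 200/360]
  310 → host 2 (new)  [load 310/360]
  140 → host 1  [load 340/360]
  170 → host 3 (new)  [load 170/360]
  170 → host 3  [load 340/360]
  340 → host 4 (new)  [load 340/360]
4 hosts opened.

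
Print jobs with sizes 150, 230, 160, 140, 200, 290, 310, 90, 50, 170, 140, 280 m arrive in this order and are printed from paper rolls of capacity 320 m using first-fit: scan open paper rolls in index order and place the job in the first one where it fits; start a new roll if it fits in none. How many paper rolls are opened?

8

  150 → roll 1 (new)  [load 150/320]
  230 → roll 2 (new)  [load 230/320]
  160 → roll 1  [load 310/320]
  140 → roll 3 (new)  [load 140/320]
  200 → roll 4 (new)  [load 200/320]
  290 → roll 5 (new)  [load 290/320]
  310 → roll 6 (new)  [load 310/320]
  90 → roll 2  [load 320/320]
  50 → roll 3  [load 190/320]
  170 → roll 7 (new)  [load 170/320]
  140 → roll 7  [load 310/320]
  280 → roll 8 (new)  [load 280/320]
8 paper rolls opened.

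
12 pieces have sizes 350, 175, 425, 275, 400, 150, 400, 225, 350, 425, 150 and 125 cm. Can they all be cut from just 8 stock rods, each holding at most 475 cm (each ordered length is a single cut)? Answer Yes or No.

No

Total = 3450 cm; ⌈3450/475⌉ = 8.
The bound of 8 does not rule out 8, but exhaustive search shows no assignment into 8 stock rods of capacity 475 cm exists — the minimum is 9.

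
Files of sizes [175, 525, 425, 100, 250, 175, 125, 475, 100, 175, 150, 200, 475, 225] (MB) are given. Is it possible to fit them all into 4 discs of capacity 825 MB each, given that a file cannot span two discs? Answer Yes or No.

No

Total = 3575 MB; ⌈3575/825⌉ = 5.
At least 5 discs are required, but only 4 are allowed.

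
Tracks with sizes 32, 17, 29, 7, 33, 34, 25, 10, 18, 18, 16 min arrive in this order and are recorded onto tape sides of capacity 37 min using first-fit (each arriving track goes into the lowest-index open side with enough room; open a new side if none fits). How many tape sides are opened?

  32 → side 1 (new)  [load 32/37]
  17 → side 2 (new)  [load 17/37]
  29 → side 3 (new)  [load 29/37]
  7 → side 2  [load 24/37]
  33 → side 4 (new)  [load 33/37]
  34 → side 5 (new)  [load 34/37]
  25 → side 6 (new)  [load 25/37]
  10 → side 2  [load 34/37]
  18 → side 7 (new)  [load 18/37]
  18 → side 7  [load 36/37]
  16 → side 8 (new)  [load 16/37]
8 tape sides opened.

8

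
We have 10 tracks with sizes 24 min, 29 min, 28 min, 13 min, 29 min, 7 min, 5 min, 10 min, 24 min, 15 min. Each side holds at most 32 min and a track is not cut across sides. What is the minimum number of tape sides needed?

Total = 29 + 29 + 28 + 24 + 24 + 15 + 13 + 10 + 7 + 5 = 184 min.
Lower bound: ⌈184/32⌉ = 6 tape sides.
A packing using 7 tape sides:
  side 1: 29 = 29
  side 2: 29 = 29
  side 3: 28 = 28
  side 4: 24 + 7 = 31
  side 5: 24 + 5 = 29
  side 6: 15 + 13 = 28
  side 7: 10 = 10
No arrangement into 6 tape sides stays within capacity, so 7 is optimal.

7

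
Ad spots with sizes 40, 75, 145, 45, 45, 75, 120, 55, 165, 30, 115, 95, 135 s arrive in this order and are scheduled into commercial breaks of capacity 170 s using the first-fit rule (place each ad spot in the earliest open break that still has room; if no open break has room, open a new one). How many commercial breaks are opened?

  40 → break 1 (new)  [load 40/170]
  75 → break 1  [load 115/170]
  145 → break 2 (new)  [load 145/170]
  45 → break 1  [load 160/170]
  45 → break 3 (new)  [load 45/170]
  75 → break 3  [load 120/170]
  120 → break 4 (new)  [load 120/170]
  55 → break 5 (new)  [load 55/170]
  165 → break 6 (new)  [load 165/170]
  30 → break 3  [load 150/170]
  115 → break 5  [load 170/170]
  95 → break 7 (new)  [load 95/170]
  135 → break 8 (new)  [load 135/170]
8 commercial breaks opened.

8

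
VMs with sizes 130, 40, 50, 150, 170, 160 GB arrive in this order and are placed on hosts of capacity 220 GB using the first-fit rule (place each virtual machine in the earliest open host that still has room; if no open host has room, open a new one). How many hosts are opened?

4

  130 → host 1 (new)  [load 130/220]
  40 → host 1  [load 170/220]
  50 → host 1  [load 220/220]
  150 → host 2 (new)  [load 150/220]
  170 → host 3 (new)  [load 170/220]
  160 → host 4 (new)  [load 160/220]
4 hosts opened.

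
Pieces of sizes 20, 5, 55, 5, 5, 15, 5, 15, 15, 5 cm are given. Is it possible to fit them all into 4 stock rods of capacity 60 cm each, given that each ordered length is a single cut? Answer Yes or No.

A valid assignment using 3 stock rods:
  stock rod 1: 55 + 5 = 60
  stock rod 2: 20 + 15 + 15 + 5 + 5 = 60
  stock rod 3: 15 + 5 + 5 = 25
That uses only 3 ≤ 4, so 4 stock rods are enough.

Yes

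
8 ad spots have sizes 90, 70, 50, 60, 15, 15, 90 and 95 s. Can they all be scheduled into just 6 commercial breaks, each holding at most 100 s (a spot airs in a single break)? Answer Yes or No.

Yes

A valid assignment using 6 commercial breaks:
  break 1: 95 = 95
  break 2: 90 = 90
  break 3: 90 = 90
  break 4: 70 + 15 + 15 = 100
  break 5: 60 = 60
  break 6: 50 = 50
Every load is within 100 s, so 6 commercial breaks suffice.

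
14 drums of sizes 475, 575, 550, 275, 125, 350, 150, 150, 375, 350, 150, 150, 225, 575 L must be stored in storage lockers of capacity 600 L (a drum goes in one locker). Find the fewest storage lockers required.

8

Total = 575 + 575 + 550 + 475 + 375 + 350 + 350 + 275 + 225 + 150 + 150 + 150 + 150 + 125 = 4475 L.
Lower bound: ⌈4475/600⌉ = 8 storage lockers.
A packing using 8 storage lockers:
  locker 1: 575 = 575
  locker 2: 575 = 575
  locker 3: 550 = 550
  locker 4: 475 + 125 = 600
  locker 5: 375 + 225 = 600
  locker 6: 350 + 150 = 500
  locker 7: 350 + 150 = 500
  locker 8: 275 + 150 + 150 = 575
This matches the lower bound, so 8 is optimal.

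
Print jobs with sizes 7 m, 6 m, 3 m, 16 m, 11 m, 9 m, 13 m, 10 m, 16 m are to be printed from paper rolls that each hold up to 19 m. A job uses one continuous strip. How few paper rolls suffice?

Total = 16 + 16 + 13 + 11 + 10 + 9 + 7 + 6 + 3 = 91 m.
Lower bound: ⌈91/19⌉ = 5 paper rolls.
A packing using 5 paper rolls:
  roll 1: 16 + 3 = 19
  roll 2: 16 = 16
  roll 3: 13 + 6 = 19
  roll 4: 11 + 7 = 18
  roll 5: 10 + 9 = 19
This matches the lower bound, so 5 is optimal.

5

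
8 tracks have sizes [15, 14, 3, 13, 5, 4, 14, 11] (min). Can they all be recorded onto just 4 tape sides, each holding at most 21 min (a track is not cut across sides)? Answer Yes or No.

Total = 79 min; ⌈79/21⌉ = 4.
5 tracks each exceed half the capacity and cannot share a side, forcing at least 5 tape sides.
At least 5 tape sides are required, but only 4 are allowed.

No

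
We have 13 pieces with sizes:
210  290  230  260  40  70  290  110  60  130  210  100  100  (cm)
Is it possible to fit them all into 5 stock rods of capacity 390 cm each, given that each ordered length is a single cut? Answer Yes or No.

Total = 2100 cm; ⌈2100/390⌉ = 6.
At least 6 stock rods are required, but only 5 are allowed.

No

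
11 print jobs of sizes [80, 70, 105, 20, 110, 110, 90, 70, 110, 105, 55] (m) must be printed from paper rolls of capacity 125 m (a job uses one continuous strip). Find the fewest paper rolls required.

9

Total = 110 + 110 + 110 + 105 + 105 + 90 + 80 + 70 + 70 + 55 + 20 = 925 m.
Lower bound: ⌈925/125⌉ = 8 paper rolls.
Also, 9 print jobs each exceed 125/2 m, and no two of those can share a roll, so at least 9 paper rolls are needed.
A packing using 9 paper rolls:
  roll 1: 110 = 110
  roll 2: 110 = 110
  roll 3: 110 = 110
  roll 4: 105 + 20 = 125
  roll 5: 105 = 105
  roll 6: 90 = 90
  roll 7: 80 = 80
  roll 8: 70 + 55 = 125
  roll 9: 70 = 70
This matches the lower bound, so 9 is optimal.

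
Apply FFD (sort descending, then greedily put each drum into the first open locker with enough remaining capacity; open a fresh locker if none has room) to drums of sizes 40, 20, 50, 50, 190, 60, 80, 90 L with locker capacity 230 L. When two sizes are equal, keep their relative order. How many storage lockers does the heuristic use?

3

Sorted descending: 190, 90, 80, 60, 50, 50, 40, 20.
  190 → locker 1 (new)  [load 190/230]
  90 → locker 2 (new)  [load 90/230]
  80 → locker 2  [load 170/230]
  60 → locker 2  [load 230/230]
  50 → locker 3 (new)  [load 50/230]
  50 → locker 3  [load 100/230]
  40 → locker 1  [load 230/230]
  20 → locker 3  [load 120/230]
3 storage lockers opened.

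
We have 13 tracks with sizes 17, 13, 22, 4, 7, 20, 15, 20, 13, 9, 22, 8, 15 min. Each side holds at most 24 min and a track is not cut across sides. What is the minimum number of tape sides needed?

9

Total = 22 + 22 + 20 + 20 + 17 + 15 + 15 + 13 + 13 + 9 + 8 + 7 + 4 = 185 min.
Lower bound: ⌈185/24⌉ = 8 tape sides.
Also, 9 tracks each exceed 12 min, and no two of those can share a side, so at least 9 tape sides are needed.
A packing using 9 tape sides:
  side 1: 22 = 22
  side 2: 22 = 22
  side 3: 20 + 4 = 24
  side 4: 20 = 20
  side 5: 17 + 7 = 24
  side 6: 15 + 9 = 24
  side 7: 15 + 8 = 23
  side 8: 13 = 13
  side 9: 13 = 13
This matches the lower bound, so 9 is optimal.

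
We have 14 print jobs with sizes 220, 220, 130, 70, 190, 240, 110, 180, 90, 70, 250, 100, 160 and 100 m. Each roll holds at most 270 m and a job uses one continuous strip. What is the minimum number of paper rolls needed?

9

Total = 250 + 240 + 220 + 220 + 190 + 180 + 160 + 130 + 110 + 100 + 100 + 90 + 70 + 70 = 2130 m.
Lower bound: ⌈2130/270⌉ = 8 paper rolls.
A packing using 9 paper rolls:
  roll 1: 250 = 250
  roll 2: 240 = 240
  roll 3: 220 = 220
  roll 4: 220 = 220
  roll 5: 190 + 70 = 260
  roll 6: 180 + 90 = 270
  roll 7: 160 + 110 = 270
  roll 8: 130 + 100 = 230
  roll 9: 100 + 70 = 170
No arrangement into 8 paper rolls stays within capacity, so 9 is optimal.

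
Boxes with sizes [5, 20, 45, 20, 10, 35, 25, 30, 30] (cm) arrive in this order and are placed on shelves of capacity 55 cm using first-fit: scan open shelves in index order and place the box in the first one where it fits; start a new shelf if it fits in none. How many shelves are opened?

  5 → shelf 1 (new)  [load 5/55]
  20 → shelf 1  [load 25/55]
  45 → shelf 2 (new)  [load 45/55]
  20 → shelf 1  [load 45/55]
  10 → shelf 1  [load 55/55]
  35 → shelf 3 (new)  [load 35/55]
  25 → shelf 4 (new)  [load 25/55]
  30 → shelf 4  [load 55/55]
  30 → shelf 5 (new)  [load 30/55]
5 shelves opened.

5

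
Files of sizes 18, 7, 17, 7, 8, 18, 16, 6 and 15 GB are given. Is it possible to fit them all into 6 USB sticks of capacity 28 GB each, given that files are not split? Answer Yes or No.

A valid assignment using 5 USB sticks:
  USB stick 1: 18 + 8 = 26
  USB stick 2: 18 + 7 = 25
  USB stick 3: 17 + 7 = 24
  USB stick 4: 16 + 6 = 22
  USB stick 5: 15 = 15
That uses only 5 ≤ 6, so 6 USB sticks are enough.

Yes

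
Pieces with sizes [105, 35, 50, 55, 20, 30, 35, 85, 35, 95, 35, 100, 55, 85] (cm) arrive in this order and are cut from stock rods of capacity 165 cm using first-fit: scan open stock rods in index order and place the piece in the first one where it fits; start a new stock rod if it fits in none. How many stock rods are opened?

6

  105 → stock rod 1 (new)  [load 105/165]
  35 → stock rod 1  [load 140/165]
  50 → stock rod 2 (new)  [load 50/165]
  55 → stock rod 2  [load 105/165]
  20 → stock rod 1  [load 160/165]
  30 → stock rod 2  [load 135/165]
  35 → stock rod 3 (new)  [load 35/165]
  85 → stock rod 3  [load 120/165]
  35 → stock rod 3  [load 155/165]
  95 → stock rod 4 (new)  [load 95/165]
  35 → stock rod 4  [load 130/165]
  100 → stock rod 5 (new)  [load 100/165]
  55 → stock rod 5  [load 155/165]
  85 → stock rod 6 (new)  [load 85/165]
6 stock rods opened.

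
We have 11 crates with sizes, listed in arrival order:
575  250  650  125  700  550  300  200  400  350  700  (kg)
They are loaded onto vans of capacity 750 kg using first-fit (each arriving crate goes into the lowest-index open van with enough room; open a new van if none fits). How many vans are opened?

  575 → van 1 (new)  [load 575/750]
  250 → van 2 (new)  [load 250/750]
  650 → van 3 (new)  [load 650/750]
  125 → van 1  [load 700/750]
  700 → van 4 (new)  [load 700/750]
  550 → van 5 (new)  [load 550/750]
  300 → van 2  [load 550/750]
  200 → van 2  [load 750/750]
  400 → van 6 (new)  [load 400/750]
  350 → van 6  [load 750/750]
  700 → van 7 (new)  [load 700/750]
7 vans opened.

7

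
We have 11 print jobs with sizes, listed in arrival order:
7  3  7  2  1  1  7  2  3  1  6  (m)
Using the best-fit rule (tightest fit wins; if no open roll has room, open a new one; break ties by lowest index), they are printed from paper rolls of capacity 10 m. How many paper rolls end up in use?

4

  7 → roll 1 (new)  [load 7/10]
  3 → roll 1  [load 10/10]
  7 → roll 2 (new)  [load 7/10]
  2 → roll 2  [load 9/10]
  1 → roll 2  [load 10/10]
  1 → roll 3 (new)  [load 1/10]
  7 → roll 3  [load 8/10]
  2 → roll 3  [load 10/10]
  3 → roll 4 (new)  [load 3/10]
  1 → roll 4  [load 4/10]
  6 → roll 4  [load 10/10]
4 paper rolls opened.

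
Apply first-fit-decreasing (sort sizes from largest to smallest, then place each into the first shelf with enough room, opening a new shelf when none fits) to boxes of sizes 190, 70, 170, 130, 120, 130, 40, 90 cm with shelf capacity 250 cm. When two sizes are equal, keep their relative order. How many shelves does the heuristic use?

4

Sorted descending: 190, 170, 130, 130, 120, 90, 70, 40.
  190 → shelf 1 (new)  [load 190/250]
  170 → shelf 2 (new)  [load 170/250]
  130 → shelf 3 (new)  [load 130/250]
  130 → shelf 4 (new)  [load 130/250]
  120 → shelf 3  [load 250/250]
  90 → shelf 4  [load 220/250]
  70 → shelf 2  [load 240/250]
  40 → shelf 1  [load 230/250]
4 shelves opened.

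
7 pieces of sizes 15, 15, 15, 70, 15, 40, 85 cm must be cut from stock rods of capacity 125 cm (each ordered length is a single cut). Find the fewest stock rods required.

Total = 85 + 70 + 40 + 15 + 15 + 15 + 15 = 255 cm.
Lower bound: ⌈255/125⌉ = 3 stock rods.
A packing using 3 stock rods:
  stock rod 1: 85 + 40 = 125
  stock rod 2: 70 + 15 + 15 + 15 = 115
  stock rod 3: 15 = 15
This matches the lower bound, so 3 is optimal.

3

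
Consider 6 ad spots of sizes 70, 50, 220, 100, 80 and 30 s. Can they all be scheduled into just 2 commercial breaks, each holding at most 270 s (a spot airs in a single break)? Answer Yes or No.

Total = 550 s; ⌈550/270⌉ = 3.
At least 3 commercial breaks are required, but only 2 are allowed.

No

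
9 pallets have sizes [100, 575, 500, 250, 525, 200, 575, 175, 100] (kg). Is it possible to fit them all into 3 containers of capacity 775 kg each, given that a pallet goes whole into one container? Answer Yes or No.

Total = 3000 kg; ⌈3000/775⌉ = 4.
At least 4 containers are required, but only 3 are allowed.

No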